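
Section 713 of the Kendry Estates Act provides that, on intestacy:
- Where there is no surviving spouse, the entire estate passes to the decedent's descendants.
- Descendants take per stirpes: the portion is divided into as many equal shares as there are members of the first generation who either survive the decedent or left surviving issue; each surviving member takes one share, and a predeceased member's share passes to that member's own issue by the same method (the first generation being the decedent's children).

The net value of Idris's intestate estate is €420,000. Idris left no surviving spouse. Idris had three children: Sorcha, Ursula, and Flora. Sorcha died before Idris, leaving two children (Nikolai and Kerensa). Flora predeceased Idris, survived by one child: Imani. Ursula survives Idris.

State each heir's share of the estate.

Nikolai: €70,000; Kerensa: €70,000; Ursula: €140,000; Imani: €140,000

The entire €420,000 passes to the descendants.
That amount (€420,000) is divided into 3 shares of €140,000: Ursula takes €140,000; Sorcha's €140,000 share passes to Sorcha's issue; Flora's €140,000 share passes to Flora's issue.
Sorcha's share (€140,000) is divided into 2 shares of €70,000: Nikolai and Kerensa each take €70,000.
Flora's share (€140,000) passes entirely to Imani.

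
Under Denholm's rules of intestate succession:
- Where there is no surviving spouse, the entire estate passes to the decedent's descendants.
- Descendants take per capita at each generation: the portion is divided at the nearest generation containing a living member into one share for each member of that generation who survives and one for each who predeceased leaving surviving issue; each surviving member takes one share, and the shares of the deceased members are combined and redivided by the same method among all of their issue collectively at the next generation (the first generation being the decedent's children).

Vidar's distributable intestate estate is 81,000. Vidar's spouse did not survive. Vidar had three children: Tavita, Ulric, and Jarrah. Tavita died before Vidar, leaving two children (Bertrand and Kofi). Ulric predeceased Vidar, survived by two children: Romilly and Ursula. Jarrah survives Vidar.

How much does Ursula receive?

The entire 81,000 passes to the descendants.
That amount (81,000) is divided at the children's generation into 3 shares of 27,000. Jarrah takes 27,000. The 2 shares of the deceased (Tavita and Ulric) are combined into a pool of 54,000.
That pool (54,000) is divided at the grandchildren's generation equally among Bertrand, Kofi, Romilly, and Ursula: 13,500 each.

Ursula receives 13,500.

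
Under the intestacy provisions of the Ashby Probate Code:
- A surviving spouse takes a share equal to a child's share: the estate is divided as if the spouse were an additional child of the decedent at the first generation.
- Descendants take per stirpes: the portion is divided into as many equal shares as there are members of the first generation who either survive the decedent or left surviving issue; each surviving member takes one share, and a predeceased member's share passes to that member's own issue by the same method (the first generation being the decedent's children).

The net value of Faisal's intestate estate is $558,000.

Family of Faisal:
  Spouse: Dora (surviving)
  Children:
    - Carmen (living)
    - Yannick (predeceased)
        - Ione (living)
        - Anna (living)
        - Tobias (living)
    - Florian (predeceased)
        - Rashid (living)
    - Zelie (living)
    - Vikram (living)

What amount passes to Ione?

Ione receives $31,000.

The spouse counts as an additional share at the children's level, so there are 6 primary shares of $93,000. Dora takes one such share ($93,000).
The children's combined portion ($465,000) is divided into 5 shares of $93,000: Carmen, Zelie, and Vikram each take $93,000; Yannick's $93,000 share passes to Yannick's issue; Florian's $93,000 share passes to Florian's issue.
Yannick's share ($93,000) is divided into 3 shares of $31,000: Ione, Anna, and Tobias each take $31,000.
Florian's share ($93,000) passes entirely to Rashid.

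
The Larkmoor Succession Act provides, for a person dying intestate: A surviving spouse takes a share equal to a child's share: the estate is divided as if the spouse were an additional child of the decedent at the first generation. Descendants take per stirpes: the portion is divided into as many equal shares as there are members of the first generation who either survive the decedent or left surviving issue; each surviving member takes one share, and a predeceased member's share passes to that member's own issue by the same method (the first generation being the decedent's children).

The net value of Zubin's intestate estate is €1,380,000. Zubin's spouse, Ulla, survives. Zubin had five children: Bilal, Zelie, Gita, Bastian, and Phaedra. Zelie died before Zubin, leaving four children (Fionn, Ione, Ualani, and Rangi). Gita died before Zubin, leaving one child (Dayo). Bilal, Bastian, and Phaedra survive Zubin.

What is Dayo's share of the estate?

Dayo receives €230,000.

The spouse counts as an additional share at the children's level, so there are 6 primary shares of €230,000. Ulla takes one such share (€230,000).
The children's combined portion (€1,150,000) is divided into 5 shares of €230,000: Bilal, Bastian, and Phaedra each take €230,000; Zelie's €230,000 share passes to Zelie's issue; Gita's €230,000 share passes to Gita's issue.
Zelie's share (€230,000) is divided into 4 shares of €57,500: Fionn, Ione, Ualani, and Rangi each take €57,500.
Gita's share (€230,000) passes entirely to Dayo.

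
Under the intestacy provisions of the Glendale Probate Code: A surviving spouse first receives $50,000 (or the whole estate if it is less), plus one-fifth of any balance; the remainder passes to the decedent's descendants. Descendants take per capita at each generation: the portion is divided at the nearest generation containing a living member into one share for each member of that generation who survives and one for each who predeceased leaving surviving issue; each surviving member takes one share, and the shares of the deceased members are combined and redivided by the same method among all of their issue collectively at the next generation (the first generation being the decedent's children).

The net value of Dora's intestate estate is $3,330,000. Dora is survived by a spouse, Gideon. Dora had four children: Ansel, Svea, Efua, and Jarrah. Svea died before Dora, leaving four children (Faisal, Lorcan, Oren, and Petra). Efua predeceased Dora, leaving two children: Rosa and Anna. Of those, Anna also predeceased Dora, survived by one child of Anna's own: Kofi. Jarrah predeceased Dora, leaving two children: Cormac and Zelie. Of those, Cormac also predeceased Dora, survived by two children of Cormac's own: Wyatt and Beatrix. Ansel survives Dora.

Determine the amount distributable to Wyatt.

Gideon first takes $50,000, leaving a balance of $3,280,000. Gideon then takes one-fifth of the balance ($656,000), for a total of $706,000. The remaining $2,624,000 passes to the descendants.
The descendants' portion ($2,624,000) is divided at the children's generation into 4 shares of $656,000. Ansel takes $656,000. The 3 shares of the deceased (Svea, Efua, and Jarrah) are combined into a pool of $1,968,000.
That pool ($1,968,000) is divided at the grandchildren's generation into 8 shares of $246,000. Faisal, Lorcan, Oren, Petra, Rosa, and Zelie each take $246,000. The 2 shares of the deceased (Anna and Cormac) are combined into a pool of $492,000.
That pool ($492,000) is divided at the great-grandchildren's generation equally among Kofi, Wyatt, and Beatrix: $164,000 each.

Wyatt receives $164,000.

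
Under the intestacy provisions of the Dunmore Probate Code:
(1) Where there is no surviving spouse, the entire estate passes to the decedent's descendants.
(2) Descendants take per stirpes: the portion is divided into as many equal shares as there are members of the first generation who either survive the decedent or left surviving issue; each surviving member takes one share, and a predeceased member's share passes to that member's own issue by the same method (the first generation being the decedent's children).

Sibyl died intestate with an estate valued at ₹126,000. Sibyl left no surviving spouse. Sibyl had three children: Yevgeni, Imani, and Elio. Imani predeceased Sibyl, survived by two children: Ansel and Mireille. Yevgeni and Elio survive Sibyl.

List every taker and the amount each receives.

The entire ₹126,000 passes to the descendants.
That amount (₹126,000) is divided into 3 shares of ₹42,000: Yevgeni and Elio each take ₹42,000; Imani's ₹42,000 share passes to Imani's issue.
Imani's share (₹42,000) is divided into 2 shares of ₹21,000: Ansel and Mireille each take ₹21,000.

Yevgeni: ₹42,000; Ansel: ₹21,000; Mireille: ₹21,000; Elio: ₹42,000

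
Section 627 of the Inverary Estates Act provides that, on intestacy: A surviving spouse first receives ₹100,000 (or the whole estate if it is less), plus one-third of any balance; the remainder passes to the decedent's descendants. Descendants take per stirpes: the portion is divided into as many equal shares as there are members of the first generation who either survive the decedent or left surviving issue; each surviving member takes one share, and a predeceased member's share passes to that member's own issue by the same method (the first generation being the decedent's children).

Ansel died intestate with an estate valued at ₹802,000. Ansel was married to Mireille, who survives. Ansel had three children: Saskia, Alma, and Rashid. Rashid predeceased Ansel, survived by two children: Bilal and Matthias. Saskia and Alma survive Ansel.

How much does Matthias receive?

Matthias receives ₹78,000.

Mireille first takes ₹100,000, leaving a balance of ₹702,000. Mireille then takes one-third of the balance (₹234,000), for a total of ₹334,000. The remaining ₹468,000 passes to the descendants.
The descendants' portion (₹468,000) is divided into 3 shares of ₹156,000: Saskia and Alma each take ₹156,000; Rashid's ₹156,000 share passes to Rashid's issue.
Rashid's share (₹156,000) is divided into 2 shares of ₹78,000: Bilal and Matthias each take ₹78,000.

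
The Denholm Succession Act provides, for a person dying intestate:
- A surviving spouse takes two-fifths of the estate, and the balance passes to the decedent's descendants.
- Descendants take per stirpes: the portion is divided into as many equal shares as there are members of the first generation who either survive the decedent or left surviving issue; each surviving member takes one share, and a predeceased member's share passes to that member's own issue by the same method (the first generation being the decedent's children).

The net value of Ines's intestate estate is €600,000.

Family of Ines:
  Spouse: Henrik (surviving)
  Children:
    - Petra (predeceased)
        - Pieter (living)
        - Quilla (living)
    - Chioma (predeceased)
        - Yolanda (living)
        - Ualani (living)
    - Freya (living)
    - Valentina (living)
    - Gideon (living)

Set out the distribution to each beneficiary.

Henrik takes two-fifths of €600,000 = €240,000. The remaining €360,000 passes to the descendants.
The descendants' portion (€360,000) is divided into 5 shares of €72,000: Freya, Valentina, and Gideon each take €72,000; Petra's €72,000 share passes to Petra's issue; Chioma's €72,000 share passes to Chioma's issue.
Petra's share (€72,000) is divided into 2 shares of €36,000: Pieter and Quilla each take €36,000.
Chioma's share (€72,000) is divided into 2 shares of €36,000: Yolanda and Ualani each take €36,000.

Henrik: €240,000; Pieter: €36,000; Quilla: €36,000; Yolanda: €36,000; Ualani: €36,000; Freya: €72,000; Valentina: €72,000; Gideon: €72,000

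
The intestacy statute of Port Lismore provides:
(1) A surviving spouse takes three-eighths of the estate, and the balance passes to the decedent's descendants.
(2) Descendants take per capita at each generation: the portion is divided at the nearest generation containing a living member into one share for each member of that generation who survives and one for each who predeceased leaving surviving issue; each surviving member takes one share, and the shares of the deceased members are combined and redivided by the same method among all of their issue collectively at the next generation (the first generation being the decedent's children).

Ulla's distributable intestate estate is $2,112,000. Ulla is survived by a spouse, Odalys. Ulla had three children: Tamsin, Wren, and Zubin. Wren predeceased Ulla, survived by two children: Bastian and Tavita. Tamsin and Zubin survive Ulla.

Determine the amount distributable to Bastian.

Bastian receives $220,000.

Odalys takes three-eighths of $2,112,000 = $792,000. The remaining $1,320,000 passes to the descendants.
The descendants' portion ($1,320,000) is divided at the children's generation into 3 shares of $440,000. Tamsin and Zubin each take $440,000. The remaining share for the deceased Wren ($440,000) is carried to the next generation.
That pool ($440,000) is divided at the grandchildren's generation equally among Bastian and Tavita: $220,000 each.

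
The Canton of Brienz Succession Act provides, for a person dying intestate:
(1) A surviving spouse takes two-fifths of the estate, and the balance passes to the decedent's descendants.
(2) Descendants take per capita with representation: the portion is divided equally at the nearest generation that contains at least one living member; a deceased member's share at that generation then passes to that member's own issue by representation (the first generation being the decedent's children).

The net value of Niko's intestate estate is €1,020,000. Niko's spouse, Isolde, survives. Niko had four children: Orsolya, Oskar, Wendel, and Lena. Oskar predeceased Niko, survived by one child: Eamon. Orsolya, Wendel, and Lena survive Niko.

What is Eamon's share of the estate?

Eamon receives €153,000.

Isolde takes two-fifths of €1,020,000 = €408,000. The remaining €612,000 passes to the descendants.
The descendants' portion (€612,000) is divided into 4 shares of €153,000: Orsolya, Wendel, and Lena each take €153,000; Oskar's €153,000 share passes to Oskar's issue.
Oskar's share (€153,000) passes entirely to Eamon.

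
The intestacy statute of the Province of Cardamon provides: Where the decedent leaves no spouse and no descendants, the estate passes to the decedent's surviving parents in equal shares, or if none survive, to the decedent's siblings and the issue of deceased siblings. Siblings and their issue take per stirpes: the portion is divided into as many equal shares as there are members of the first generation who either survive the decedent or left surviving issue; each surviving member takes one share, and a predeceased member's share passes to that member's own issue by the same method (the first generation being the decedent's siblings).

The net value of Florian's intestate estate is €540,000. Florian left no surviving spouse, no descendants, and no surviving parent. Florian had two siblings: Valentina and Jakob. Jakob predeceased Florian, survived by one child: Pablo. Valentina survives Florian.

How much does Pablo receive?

The entire €540,000 passes to the siblings and their issue.
That amount (€540,000) is divided into 2 shares of €270,000: Valentina takes €270,000; Jakob's €270,000 share passes to Jakob's issue.
Jakob's share (€270,000) passes entirely to Pablo.

Pablo receives €270,000.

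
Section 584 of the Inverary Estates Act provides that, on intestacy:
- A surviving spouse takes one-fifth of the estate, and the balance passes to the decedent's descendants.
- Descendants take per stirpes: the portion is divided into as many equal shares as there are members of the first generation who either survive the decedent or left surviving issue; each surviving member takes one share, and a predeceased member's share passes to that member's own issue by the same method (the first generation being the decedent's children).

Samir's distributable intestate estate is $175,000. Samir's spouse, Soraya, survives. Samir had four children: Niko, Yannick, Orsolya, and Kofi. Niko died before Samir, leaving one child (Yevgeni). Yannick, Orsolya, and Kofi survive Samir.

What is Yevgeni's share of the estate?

Yevgeni receives $35,000.

Soraya takes one-fifth of $175,000 = $35,000. The remaining $140,000 passes to the descendants.
The descendants' portion ($140,000) is divided into 4 shares of $35,000: Yannick, Orsolya, and Kofi each take $35,000; Niko's $35,000 share passes to Niko's issue.
Niko's share ($35,000) passes entirely to Yevgeni.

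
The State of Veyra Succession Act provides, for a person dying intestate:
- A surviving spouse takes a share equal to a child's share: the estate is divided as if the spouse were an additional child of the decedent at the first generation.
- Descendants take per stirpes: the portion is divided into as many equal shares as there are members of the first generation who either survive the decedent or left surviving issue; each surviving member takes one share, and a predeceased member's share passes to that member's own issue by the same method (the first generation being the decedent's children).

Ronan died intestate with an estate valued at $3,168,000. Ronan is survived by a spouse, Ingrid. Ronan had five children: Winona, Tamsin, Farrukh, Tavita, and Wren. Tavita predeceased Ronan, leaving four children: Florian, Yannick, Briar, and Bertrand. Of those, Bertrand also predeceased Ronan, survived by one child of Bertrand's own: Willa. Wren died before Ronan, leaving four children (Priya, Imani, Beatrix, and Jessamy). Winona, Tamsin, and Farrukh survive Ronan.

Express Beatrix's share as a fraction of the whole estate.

The spouse counts as an additional share at the children's level, so there are 6 primary shares of $528,000. Ingrid takes one such share ($528,000).
The children's combined portion ($2,640,000) is divided into 5 shares of $528,000: Winona, Tamsin, and Farrukh each take $528,000; Tavita's $528,000 share passes to Tavita's issue; Wren's $528,000 share passes to Wren's issue.
Tavita's share ($528,000) is divided into 4 shares of $132,000: Florian, Yannick, and Briar each take $132,000; Bertrand's $132,000 share passes to Bertrand's issue.
Bertrand's share ($132,000) passes entirely to Willa.
Wren's share ($528,000) is divided into 4 shares of $132,000: Priya, Imani, Beatrix, and Jessamy each take $132,000.

Beatrix receives 1/24 of the estate.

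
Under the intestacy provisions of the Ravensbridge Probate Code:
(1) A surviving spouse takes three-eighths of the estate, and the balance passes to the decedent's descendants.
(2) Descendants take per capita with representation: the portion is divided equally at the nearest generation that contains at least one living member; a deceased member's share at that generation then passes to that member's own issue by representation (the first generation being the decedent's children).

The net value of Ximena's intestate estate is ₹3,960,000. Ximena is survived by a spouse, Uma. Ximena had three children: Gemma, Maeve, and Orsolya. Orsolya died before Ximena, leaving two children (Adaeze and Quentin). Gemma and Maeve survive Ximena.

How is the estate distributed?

Uma: ₹1,485,000; Gemma: ₹825,000; Maeve: ₹825,000; Adaeze: ₹412,500; Quentin: ₹412,500

Uma takes three-eighths of ₹3,960,000 = ₹1,485,000. The remaining ₹2,475,000 passes to the descendants.
The descendants' portion (₹2,475,000) is divided into 3 shares of ₹825,000: Gemma and Maeve each take ₹825,000; Orsolya's ₹825,000 share passes to Orsolya's issue.
Orsolya's share (₹825,000) is divided into 2 shares of ₹412,500: Adaeze and Quentin each take ₹412,500.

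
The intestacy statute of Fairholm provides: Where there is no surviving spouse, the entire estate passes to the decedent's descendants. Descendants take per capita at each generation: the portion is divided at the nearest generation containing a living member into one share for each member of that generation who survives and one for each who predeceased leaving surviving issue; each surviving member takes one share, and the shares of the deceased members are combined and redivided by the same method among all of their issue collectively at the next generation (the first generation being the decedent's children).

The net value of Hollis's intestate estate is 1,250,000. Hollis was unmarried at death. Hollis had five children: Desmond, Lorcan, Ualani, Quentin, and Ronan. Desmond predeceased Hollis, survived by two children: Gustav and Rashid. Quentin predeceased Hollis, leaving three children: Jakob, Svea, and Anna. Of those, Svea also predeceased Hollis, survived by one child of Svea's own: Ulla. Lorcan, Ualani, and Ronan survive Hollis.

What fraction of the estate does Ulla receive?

The entire 1,250,000 passes to the descendants.
That amount (1,250,000) is divided at the children's generation into 5 shares of 250,000. Lorcan, Ualani, and Ronan each take 250,000. The 2 shares of the deceased (Desmond and Quentin) are combined into a pool of 500,000.
That pool (500,000) is divided at the grandchildren's generation into 5 shares of 100,000. Gustav, Rashid, Jakob, and Anna each take 100,000. The remaining share for the deceased Svea (100,000) is carried to the next generation.
That pool (100,000) passes entirely to Ulla, the sole taker at the great-grandchildren's generation.

Ulla receives 2/25 of the estate.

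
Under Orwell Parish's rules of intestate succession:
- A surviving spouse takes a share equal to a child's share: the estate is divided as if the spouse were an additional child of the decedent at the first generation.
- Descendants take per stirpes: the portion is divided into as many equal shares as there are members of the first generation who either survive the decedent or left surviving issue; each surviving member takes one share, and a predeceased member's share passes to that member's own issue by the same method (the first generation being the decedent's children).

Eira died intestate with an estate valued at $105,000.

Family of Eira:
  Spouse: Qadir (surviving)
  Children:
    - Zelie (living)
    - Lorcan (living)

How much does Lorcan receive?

The spouse counts as an additional share at the children's level, so there are 3 primary shares of $35,000. Qadir takes one such share ($35,000).
The children's combined portion ($70,000) is divided into 2 shares of $35,000: Zelie and Lorcan each take $35,000.

Lorcan receives $35,000.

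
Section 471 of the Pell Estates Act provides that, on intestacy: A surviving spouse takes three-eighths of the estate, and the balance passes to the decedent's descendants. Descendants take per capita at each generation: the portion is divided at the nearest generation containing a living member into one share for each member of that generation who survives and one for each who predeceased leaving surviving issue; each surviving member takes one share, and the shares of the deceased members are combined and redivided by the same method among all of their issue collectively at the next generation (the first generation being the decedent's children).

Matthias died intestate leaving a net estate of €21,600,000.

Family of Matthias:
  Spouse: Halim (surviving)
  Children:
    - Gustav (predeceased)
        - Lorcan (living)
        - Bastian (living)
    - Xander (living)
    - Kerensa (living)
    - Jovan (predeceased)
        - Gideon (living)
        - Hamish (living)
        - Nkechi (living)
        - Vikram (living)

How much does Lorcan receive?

Lorcan receives €1,125,000.

Halim takes three-eighths of €21,600,000 = €8,100,000. The remaining €13,500,000 passes to the descendants.
The descendants' portion (€13,500,000) is divided at the children's generation into 4 shares of €3,375,000. Xander and Kerensa each take €3,375,000. The 2 shares of the deceased (Gustav and Jovan) are combined into a pool of €6,750,000.
That pool (€6,750,000) is divided at the grandchildren's generation equally among Lorcan, Bastian, Gideon, Hamish, Nkechi, and Vikram: €1,125,000 each.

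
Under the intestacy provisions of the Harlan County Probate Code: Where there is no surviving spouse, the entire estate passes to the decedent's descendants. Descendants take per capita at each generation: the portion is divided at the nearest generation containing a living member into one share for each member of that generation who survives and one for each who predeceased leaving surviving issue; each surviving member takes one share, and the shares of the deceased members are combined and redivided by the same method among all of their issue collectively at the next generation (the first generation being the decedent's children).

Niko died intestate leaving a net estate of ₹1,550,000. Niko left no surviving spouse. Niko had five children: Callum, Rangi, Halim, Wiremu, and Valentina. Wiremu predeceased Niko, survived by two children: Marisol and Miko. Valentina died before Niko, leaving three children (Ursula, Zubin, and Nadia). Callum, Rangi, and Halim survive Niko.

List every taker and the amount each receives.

The entire ₹1,550,000 passes to the descendants.
That amount (₹1,550,000) is divided at the children's generation into 5 shares of ₹310,000. Callum, Rangi, and Halim each take ₹310,000. The 2 shares of the deceased (Wiremu and Valentina) are combined into a pool of ₹620,000.
That pool (₹620,000) is divided at the grandchildren's generation equally among Marisol, Miko, Ursula, Zubin, and Nadia: ₹124,000 each.

Callum: ₹310,000; Rangi: ₹310,000; Halim: ₹310,000; Marisol: ₹124,000; Miko: ₹124,000; Ursula: ₹124,000; Zubin: ₹124,000; Nadia: ₹124,000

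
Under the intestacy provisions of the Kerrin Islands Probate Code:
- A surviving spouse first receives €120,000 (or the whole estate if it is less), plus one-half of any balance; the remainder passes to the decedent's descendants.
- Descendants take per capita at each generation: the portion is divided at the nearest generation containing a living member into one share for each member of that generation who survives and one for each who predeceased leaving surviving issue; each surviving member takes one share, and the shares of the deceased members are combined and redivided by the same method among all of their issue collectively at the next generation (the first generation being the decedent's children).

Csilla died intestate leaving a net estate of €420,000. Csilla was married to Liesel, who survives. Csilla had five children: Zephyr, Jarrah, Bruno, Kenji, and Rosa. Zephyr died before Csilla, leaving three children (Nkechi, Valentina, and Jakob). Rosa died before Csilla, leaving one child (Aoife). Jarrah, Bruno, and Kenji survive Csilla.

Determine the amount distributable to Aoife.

Aoife receives €15,000.

Liesel first takes €120,000, leaving a balance of €300,000. Liesel then takes one-half of the balance (€150,000), for a total of €270,000. The remaining €150,000 passes to the descendants.
The descendants' portion (€150,000) is divided at the children's generation into 5 shares of €30,000. Jarrah, Bruno, and Kenji each take €30,000. The 2 shares of the deceased (Zephyr and Rosa) are combined into a pool of €60,000.
That pool (€60,000) is divided at the grandchildren's generation equally among Nkechi, Valentina, Jakob, and Aoife: €15,000 each.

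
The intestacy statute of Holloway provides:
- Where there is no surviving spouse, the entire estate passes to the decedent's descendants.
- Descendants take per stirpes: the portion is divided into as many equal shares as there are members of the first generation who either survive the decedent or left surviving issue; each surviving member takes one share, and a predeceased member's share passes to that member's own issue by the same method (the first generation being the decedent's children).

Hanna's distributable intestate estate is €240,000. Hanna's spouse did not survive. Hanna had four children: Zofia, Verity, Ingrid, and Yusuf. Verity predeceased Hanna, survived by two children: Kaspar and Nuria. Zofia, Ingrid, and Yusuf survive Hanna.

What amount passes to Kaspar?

Kaspar receives €30,000.

The entire €240,000 passes to the descendants.
That amount (€240,000) is divided into 4 shares of €60,000: Zofia, Ingrid, and Yusuf each take €60,000; Verity's €60,000 share passes to Verity's issue.
Verity's share (€60,000) is divided into 2 shares of €30,000: Kaspar and Nuria each take €30,000.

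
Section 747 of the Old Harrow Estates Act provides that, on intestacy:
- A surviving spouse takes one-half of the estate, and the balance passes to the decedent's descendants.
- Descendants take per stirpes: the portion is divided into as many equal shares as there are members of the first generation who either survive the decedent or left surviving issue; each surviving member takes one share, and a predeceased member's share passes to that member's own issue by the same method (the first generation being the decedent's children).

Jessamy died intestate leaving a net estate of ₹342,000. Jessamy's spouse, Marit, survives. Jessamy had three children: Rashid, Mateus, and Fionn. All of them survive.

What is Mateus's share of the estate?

Marit takes one-half of ₹342,000 = ₹171,000. The remaining ₹171,000 passes to the descendants.
The descendants' portion (₹171,000) is divided into 3 shares of ₹57,000: Rashid, Mateus, and Fionn each take ₹57,000.

Mateus receives ₹57,000.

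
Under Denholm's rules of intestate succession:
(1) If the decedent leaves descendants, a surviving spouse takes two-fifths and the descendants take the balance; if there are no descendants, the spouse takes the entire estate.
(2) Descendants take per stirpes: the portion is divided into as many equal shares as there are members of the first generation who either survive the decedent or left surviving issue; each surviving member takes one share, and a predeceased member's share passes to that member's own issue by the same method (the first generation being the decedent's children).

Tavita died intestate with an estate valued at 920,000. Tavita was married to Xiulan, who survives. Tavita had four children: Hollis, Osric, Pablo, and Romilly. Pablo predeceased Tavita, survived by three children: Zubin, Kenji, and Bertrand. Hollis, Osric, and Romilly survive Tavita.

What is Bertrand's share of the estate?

Xiulan takes two-fifths of 920,000 = 368,000. The remaining 552,000 passes to the descendants.
The descendants' portion (552,000) is divided into 4 shares of 138,000: Hollis, Osric, and Romilly each take 138,000; Pablo's 138,000 share passes to Pablo's issue.
Pablo's share (138,000) is divided into 3 shares of 46,000: Zubin, Kenji, and Bertrand each take 46,000.

Bertrand receives 46,000.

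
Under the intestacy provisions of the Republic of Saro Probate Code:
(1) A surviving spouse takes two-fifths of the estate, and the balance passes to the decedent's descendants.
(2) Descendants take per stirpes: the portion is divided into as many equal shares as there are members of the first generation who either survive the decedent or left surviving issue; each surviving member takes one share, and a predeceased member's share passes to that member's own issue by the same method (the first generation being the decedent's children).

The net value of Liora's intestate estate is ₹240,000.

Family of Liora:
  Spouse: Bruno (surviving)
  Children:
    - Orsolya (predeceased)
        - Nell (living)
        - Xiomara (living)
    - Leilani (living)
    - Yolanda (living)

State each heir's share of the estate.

Bruno: ₹96,000; Nell: ₹24,000; Xiomara: ₹24,000; Leilani: ₹48,000; Yolanda: ₹48,000

Bruno takes two-fifths of ₹240,000 = ₹96,000. The remaining ₹144,000 passes to the descendants.
The descendants' portion (₹144,000) is divided into 3 shares of ₹48,000: Leilani and Yolanda each take ₹48,000; Orsolya's ₹48,000 share passes to Orsolya's issue.
Orsolya's share (₹48,000) is divided into 2 shares of ₹24,000: Nell and Xiomara each take ₹24,000.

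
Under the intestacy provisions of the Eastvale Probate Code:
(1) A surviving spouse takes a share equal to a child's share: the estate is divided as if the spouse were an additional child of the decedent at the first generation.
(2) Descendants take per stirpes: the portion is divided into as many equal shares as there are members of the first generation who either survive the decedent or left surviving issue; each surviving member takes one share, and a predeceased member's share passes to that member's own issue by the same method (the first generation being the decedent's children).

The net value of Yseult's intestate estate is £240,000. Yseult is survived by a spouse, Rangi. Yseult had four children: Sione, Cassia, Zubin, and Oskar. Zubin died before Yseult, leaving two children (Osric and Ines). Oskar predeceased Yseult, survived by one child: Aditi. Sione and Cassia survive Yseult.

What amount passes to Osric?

The spouse counts as an additional share at the children's level, so there are 5 primary shares of £48,000. Rangi takes one such share (£48,000).
The children's combined portion (£192,000) is divided into 4 shares of £48,000: Sione and Cassia each take £48,000; Zubin's £48,000 share passes to Zubin's issue; Oskar's £48,000 share passes to Oskar's issue.
Zubin's share (£48,000) is divided into 2 shares of £24,000: Osric and Ines each take £24,000.
Oskar's share (£48,000) passes entirely to Aditi.

Osric receives £24,000.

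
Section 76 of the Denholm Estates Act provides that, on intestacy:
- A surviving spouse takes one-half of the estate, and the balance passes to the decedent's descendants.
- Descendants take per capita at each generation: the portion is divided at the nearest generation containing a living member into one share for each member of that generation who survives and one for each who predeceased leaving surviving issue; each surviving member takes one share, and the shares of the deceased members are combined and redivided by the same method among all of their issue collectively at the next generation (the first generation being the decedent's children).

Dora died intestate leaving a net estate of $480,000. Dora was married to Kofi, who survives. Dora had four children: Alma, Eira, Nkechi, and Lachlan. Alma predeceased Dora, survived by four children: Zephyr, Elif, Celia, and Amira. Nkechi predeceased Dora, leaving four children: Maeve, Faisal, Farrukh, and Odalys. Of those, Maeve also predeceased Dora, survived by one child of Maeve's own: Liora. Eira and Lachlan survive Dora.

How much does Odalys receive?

Odalys receives $15,000.

Kofi takes one-half of $480,000 = $240,000. The remaining $240,000 passes to the descendants.
The descendants' portion ($240,000) is divided at the children's generation into 4 shares of $60,000. Eira and Lachlan each take $60,000. The 2 shares of the deceased (Alma and Nkechi) are combined into a pool of $120,000.
That pool ($120,000) is divided at the grandchildren's generation into 8 shares of $15,000. Zephyr, Elif, Celia, Amira, Faisal, Farrukh, and Odalys each take $15,000. The remaining share for the deceased Maeve ($15,000) is carried to the next generation.
That pool ($15,000) passes entirely to Liora, the sole taker at the great-grandchildren's generation.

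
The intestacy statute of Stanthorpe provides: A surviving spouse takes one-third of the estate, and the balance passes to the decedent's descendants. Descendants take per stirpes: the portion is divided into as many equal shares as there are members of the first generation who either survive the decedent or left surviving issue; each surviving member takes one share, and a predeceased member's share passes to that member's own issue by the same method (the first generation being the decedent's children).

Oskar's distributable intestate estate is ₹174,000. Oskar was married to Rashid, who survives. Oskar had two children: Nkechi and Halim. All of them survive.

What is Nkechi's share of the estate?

Nkechi receives ₹58,000.

Rashid takes one-third of ₹174,000 = ₹58,000. The remaining ₹116,000 passes to the descendants.
The descendants' portion (₹116,000) is divided into 2 shares of ₹58,000: Nkechi and Halim each take ₹58,000.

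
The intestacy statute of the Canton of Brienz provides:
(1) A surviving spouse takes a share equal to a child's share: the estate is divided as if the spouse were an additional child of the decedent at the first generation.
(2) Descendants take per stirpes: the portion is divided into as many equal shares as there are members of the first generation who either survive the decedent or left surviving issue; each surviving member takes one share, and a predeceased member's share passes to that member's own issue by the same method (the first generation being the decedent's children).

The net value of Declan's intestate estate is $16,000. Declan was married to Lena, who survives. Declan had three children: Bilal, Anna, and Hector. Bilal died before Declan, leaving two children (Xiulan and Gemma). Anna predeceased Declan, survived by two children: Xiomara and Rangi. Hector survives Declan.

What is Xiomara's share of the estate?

The spouse counts as an additional share at the children's level, so there are 4 primary shares of $4,000. Lena takes one such share ($4,000).
The children's combined portion ($12,000) is divided into 3 shares of $4,000: Hector takes $4,000; Bilal's $4,000 share passes to Bilal's issue; Anna's $4,000 share passes to Anna's issue.
Bilal's share ($4,000) is divided into 2 shares of $2,000: Xiulan and Gemma each take $2,000.
Anna's share ($4,000) is divided into 2 shares of $2,000: Xiomara and Rangi each take $2,000.

Xiomara receives $2,000.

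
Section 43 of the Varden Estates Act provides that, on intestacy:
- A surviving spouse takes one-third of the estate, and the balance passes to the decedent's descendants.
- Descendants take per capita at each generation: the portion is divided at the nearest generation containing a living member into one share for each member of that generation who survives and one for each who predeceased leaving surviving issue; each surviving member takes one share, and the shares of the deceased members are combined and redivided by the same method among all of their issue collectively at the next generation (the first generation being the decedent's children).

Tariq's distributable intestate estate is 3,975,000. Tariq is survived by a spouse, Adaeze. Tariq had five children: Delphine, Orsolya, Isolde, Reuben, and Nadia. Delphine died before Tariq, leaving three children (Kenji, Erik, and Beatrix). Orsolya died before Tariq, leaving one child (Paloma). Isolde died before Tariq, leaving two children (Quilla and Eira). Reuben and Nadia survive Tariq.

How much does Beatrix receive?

Beatrix receives 265,000.

Adaeze takes one-third of 3,975,000 = 1,325,000. The remaining 2,650,000 passes to the descendants.
The descendants' portion (2,650,000) is divided at the children's generation into 5 shares of 530,000. Reuben and Nadia each take 530,000. The 3 shares of the deceased (Delphine, Orsolya, and Isolde) are combined into a pool of 1,590,000.
That pool (1,590,000) is divided at the grandchildren's generation equally among Kenji, Erik, Beatrix, Paloma, Quilla, and Eira: 265,000 each.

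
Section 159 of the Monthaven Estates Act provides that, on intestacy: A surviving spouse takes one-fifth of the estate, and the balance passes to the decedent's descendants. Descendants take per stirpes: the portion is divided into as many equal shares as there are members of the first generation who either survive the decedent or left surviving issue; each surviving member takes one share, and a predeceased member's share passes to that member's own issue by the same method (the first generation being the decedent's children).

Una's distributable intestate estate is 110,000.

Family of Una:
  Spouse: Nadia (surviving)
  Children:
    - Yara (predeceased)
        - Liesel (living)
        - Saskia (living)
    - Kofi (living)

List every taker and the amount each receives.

Nadia takes one-fifth of 110,000 = 22,000. The remaining 88,000 passes to the descendants.
The descendants' portion (88,000) is divided into 2 shares of 44,000: Kofi takes 44,000; Yara's 44,000 share passes to Yara's issue.
Yara's share (44,000) is divided into 2 shares of 22,000: Liesel and Saskia each take 22,000.

Nadia: 22,000; Liesel: 22,000; Saskia: 22,000; Kofi: 44,000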